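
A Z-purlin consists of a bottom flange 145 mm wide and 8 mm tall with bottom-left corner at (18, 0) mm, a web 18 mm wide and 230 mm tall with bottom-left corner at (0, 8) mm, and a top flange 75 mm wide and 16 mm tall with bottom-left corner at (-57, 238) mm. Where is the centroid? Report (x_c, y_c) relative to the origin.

x_c = 18.28 mm, y_c = 124.47 mm

Part | A | x̄ᵢ | ȳᵢ | A·x̄ᵢ | A·ȳᵢ
bottom flange | 1160.00 | 90.50 | 4.00 | 104980.00 | 4640.00
web | 4140.00 | 9.00 | 123.00 | 37260.00 | 509220.00
top flange | 1200.00 | -19.50 | 246.00 | -23400.00 | 295200.00
Σ | 6500.00 |  |  | 118840.00 | 809060.00
x_c = 118840.00 / 6500.00 = 18.28 mm
y_c = 809060.00 / 6500.00 = 124.47 mm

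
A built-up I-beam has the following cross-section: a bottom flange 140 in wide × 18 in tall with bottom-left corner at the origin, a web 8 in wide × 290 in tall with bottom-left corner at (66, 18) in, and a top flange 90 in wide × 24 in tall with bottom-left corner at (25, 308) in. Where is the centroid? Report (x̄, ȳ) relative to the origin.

x̄ = 70.00 in, ȳ = 156.01 in

bottom flange: A = 140 × 18 = 2520.00, centroid at (70.00, 9.00).
web: A = 8 × 290 = 2320.00, centroid at (70.00, 163.00).
top flange: A = 90 × 24 = 2160.00, centroid at (70.00, 320.00).
ΣA = 7000.00 in², ΣAx̄ = 490000.00 in³, ΣAȳ = 1092040.00 in³.
x̄ = 490000.00/7000.00 = 70.00 in; ȳ = 1092040.00/7000.00 = 156.01 in.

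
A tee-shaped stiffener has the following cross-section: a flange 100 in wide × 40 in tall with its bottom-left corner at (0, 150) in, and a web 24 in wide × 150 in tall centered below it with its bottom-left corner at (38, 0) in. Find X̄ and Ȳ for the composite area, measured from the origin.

web: A = 24 × 150 = 3600.00, centroid at (50.00, 75.00).
flange: A = 100 × 40 = 4000.00, centroid at (50.00, 170.00).
ΣA = 7600.00 in², ΣAX̄ = 380000.00 in³, ΣAȲ = 950000.00 in³.
X̄ = 380000.00/7600.00 = 50.00 in; Ȳ = 950000.00/7600.00 = 125.00 in.

X̄ = 50.00 in, Ȳ = 125.00 in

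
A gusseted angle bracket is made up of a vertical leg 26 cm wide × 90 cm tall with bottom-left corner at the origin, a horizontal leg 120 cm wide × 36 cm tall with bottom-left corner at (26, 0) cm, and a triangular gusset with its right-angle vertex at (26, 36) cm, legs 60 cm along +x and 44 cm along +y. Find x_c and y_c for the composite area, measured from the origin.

x_c = 57.98 cm, y_c = 31.32 cm

Part | A | x̄ᵢ | ȳᵢ | A·x̄ᵢ | A·ȳᵢ
vertical leg | 2340.00 | 13.00 | 45.00 | 30420.00 | 105300.00
horizontal leg | 4320.00 | 86.00 | 18.00 | 371520.00 | 77760.00
gusset | 1320.00 | 46.00 | 50.67 | 60720.00 | 66880.00
Σ | 7980.00 |  |  | 462660.00 | 249940.00
x_c = 462660.00 / 7980.00 = 57.98 cm
y_c = 249940.00 / 7980.00 = 31.32 cm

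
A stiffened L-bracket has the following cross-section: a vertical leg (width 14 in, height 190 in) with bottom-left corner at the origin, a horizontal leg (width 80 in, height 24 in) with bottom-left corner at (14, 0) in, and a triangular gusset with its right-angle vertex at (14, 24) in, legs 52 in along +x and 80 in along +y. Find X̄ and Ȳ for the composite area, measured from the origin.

X̄ = 28.15 in, Ȳ = 57.23 in

vertical leg: A = 14 × 190 = 2660.00, centroid at (7.00, 95.00).
horizontal leg: A = 80 × 24 = 1920.00, centroid at (54.00, 12.00).
gusset: A = ½·52·80 = 2080.00, centroid at (31.33, 50.67).
ΣA = 6660.00 in²
ΣAX̄ = (2660.00)(7.00) + (1920.00)(54.00) + (2080.00)(31.33) = 187473.33 in³
ΣAȲ = (2660.00)(95.00) + (1920.00)(12.00) + (2080.00)(50.67) = 381126.67 in³
X̄ = 187473.33 / 6660.00 = 28.15 in
Ȳ = 381126.67 / 6660.00 = 57.23 in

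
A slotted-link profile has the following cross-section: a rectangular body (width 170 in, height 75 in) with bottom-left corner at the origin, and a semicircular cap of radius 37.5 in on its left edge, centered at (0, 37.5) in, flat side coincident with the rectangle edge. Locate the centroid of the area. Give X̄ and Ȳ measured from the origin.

Part | A | x̄ᵢ | ȳᵢ | A·x̄ᵢ | A·ȳᵢ
rectangular body | 12750.00 | 85.00 | 37.50 | 1083750.00 | 478125.00
semicircular end | 2208.93 | -15.92 | 37.50 | -35156.25 | 82834.96
Σ | 14958.93 |  |  | 1048593.75 | 560959.96
X̄ = 1048593.75 / 14958.93 = 70.10 in
Ȳ = 560959.96 / 14958.93 = 37.50 in

X̄ = 70.10 in, Ȳ = 37.50 in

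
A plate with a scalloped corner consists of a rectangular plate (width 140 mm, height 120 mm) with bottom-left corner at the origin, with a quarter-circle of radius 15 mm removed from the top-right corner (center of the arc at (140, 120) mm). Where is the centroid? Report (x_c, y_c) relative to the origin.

x_c = 69.32 mm, y_c = 59.43 mm

plate: A = 140 × 120 = 16800.00, centroid at (70.00, 60.00).
removed quarter-circle: A = −¼π·15² = -176.71, centroid at (133.63, 113.63).
ΣA = 16623.29 mm², ΣAx_c = 1152384.96 mm³, ΣAy_c = 987919.25 mm³.
x_c = 1152384.96/16623.29 = 69.32 mm; y_c = 987919.25/16623.29 = 59.43 mm.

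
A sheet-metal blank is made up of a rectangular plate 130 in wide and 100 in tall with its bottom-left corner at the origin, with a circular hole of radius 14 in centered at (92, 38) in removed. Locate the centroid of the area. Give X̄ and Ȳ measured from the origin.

Part | A | x̄ᵢ | ȳᵢ | A·x̄ᵢ | A·ȳᵢ
plate | 13000.00 | 65.00 | 50.00 | 845000.00 | 650000.00
hole | -615.75 | 92.00 | 38.00 | -56649.20 | -23398.58
Σ | 12384.25 |  |  | 788350.80 | 626601.42
X̄ = 788350.80 / 12384.25 = 63.66 in
Ȳ = 626601.42 / 12384.25 = 50.60 in

X̄ = 63.66 in, Ȳ = 50.60 in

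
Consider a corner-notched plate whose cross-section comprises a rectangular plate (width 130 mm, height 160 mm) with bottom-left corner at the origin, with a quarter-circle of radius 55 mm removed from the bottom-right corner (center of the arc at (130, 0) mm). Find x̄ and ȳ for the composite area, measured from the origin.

x̄ = 59.63 mm, ȳ = 87.31 mm

Part | A | x̄ᵢ | ȳᵢ | A·x̄ᵢ | A·ȳᵢ
plate | 20800.00 | 65.00 | 80.00 | 1352000.00 | 1664000.00
removed quarter-circle | -2375.83 | 106.66 | 23.34 | -253399.49 | -55458.33
Σ | 18424.17 |  |  | 1098600.51 | 1608541.67
x̄ = 1098600.51 / 18424.17 = 59.63 mm
ȳ = 1608541.67 / 18424.17 = 87.31 mm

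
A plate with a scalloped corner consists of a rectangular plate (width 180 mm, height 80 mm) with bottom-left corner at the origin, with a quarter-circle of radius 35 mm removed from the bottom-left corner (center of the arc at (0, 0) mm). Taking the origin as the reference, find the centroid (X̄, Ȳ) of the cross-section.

Part | A | x̄ᵢ | ȳᵢ | A·x̄ᵢ | A·ȳᵢ
plate | 14400.00 | 90.00 | 40.00 | 1296000.00 | 576000.00
removed quarter-circle | -962.11 | 14.85 | 14.85 | -14291.67 | -14291.67
Σ | 13437.89 |  |  | 1281708.33 | 561708.33
X̄ = 1281708.33 / 13437.89 = 95.38 mm
Ȳ = 561708.33 / 13437.89 = 41.80 mm

X̄ = 95.38 mm, Ȳ = 41.80 mm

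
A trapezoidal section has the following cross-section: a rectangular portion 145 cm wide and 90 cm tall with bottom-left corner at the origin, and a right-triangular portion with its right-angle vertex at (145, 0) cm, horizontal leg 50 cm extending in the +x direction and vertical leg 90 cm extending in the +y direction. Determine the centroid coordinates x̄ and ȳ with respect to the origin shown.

x̄ = 85.61 cm, ȳ = 42.79 cm

Part | A | x̄ᵢ | ȳᵢ | A·x̄ᵢ | A·ȳᵢ
rectangular portion | 13050.00 | 72.50 | 45.00 | 946125.00 | 587250.00
triangular portion | 2250.00 | 161.67 | 30.00 | 363750.00 | 67500.00
Σ | 15300.00 |  |  | 1309875.00 | 654750.00
x̄ = 1309875.00 / 15300.00 = 85.61 cm
ȳ = 654750.00 / 15300.00 = 42.79 cm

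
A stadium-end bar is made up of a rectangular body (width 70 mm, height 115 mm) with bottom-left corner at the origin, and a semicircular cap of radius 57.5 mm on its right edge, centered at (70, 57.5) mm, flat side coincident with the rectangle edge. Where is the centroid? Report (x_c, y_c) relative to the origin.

rectangular body: A = 70 × 115 = 8050.00, centroid at (35.00, 57.50).
semicircular end: A = ½π·57.5² = 5193.45, centroid at (94.40, 57.50).
ΣA = 13243.45 mm², ΣAx_c = 772030.76 mm³, ΣAy_c = 761498.11 mm³.
x_c = 772030.76/13243.45 = 58.30 mm; y_c = 761498.11/13243.45 = 57.50 mm.

x_c = 58.30 mm, y_c = 57.50 mm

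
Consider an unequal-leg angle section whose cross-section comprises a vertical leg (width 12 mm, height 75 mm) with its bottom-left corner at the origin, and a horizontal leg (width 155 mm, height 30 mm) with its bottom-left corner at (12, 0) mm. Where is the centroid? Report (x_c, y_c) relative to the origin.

vertical leg: A = 12 × 75 = 900.00, centroid at (6.00, 37.50).
horizontal leg: A = 155 × 30 = 4650.00, centroid at (89.50, 15.00).
ΣA = 5550.00 mm²
ΣAx_c = (900.00)(6.00) + (4650.00)(89.50) = 421575.00 mm³
ΣAy_c = (900.00)(37.50) + (4650.00)(15.00) = 103500.00 mm³
x_c = 421575.00 / 5550.00 = 75.96 mm
y_c = 103500.00 / 5550.00 = 18.65 mm

x_c = 75.96 mm, y_c = 18.65 mm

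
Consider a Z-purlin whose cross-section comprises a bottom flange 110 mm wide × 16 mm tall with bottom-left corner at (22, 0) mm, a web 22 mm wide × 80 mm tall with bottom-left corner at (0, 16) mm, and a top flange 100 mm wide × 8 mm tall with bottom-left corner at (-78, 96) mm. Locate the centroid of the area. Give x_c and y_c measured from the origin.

x_c = 30.67 mm, y_c = 44.59 mm

Part | A | x̄ᵢ | ȳᵢ | A·x̄ᵢ | A·ȳᵢ
bottom flange | 1760.00 | 77.00 | 8.00 | 135520.00 | 14080.00
web | 1760.00 | 11.00 | 56.00 | 19360.00 | 98560.00
top flange | 800.00 | -28.00 | 100.00 | -22400.00 | 80000.00
Σ | 4320.00 |  |  | 132480.00 | 192640.00
x_c = 132480.00 / 4320.00 = 30.67 mm
y_c = 192640.00 / 4320.00 = 44.59 mm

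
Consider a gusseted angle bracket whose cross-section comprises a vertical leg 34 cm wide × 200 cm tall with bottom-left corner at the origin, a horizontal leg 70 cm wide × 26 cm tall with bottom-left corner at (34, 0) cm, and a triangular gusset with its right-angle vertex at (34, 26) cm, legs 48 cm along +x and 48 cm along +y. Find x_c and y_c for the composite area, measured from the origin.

vertical leg: A = 34 × 200 = 6800.00, centroid at (17.00, 100.00).
horizontal leg: A = 70 × 26 = 1820.00, centroid at (69.00, 13.00).
gusset: A = ½·48·48 = 1152.00, centroid at (50.00, 42.00).
ΣA = 9772.00 cm²
ΣAx_c = (6800.00)(17.00) + (1820.00)(69.00) + (1152.00)(50.00) = 298780.00 cm³
ΣAy_c = (6800.00)(100.00) + (1820.00)(13.00) + (1152.00)(42.00) = 752044.00 cm³
x_c = 298780.00 / 9772.00 = 30.58 cm
y_c = 752044.00 / 9772.00 = 76.96 cm

x_c = 30.58 cm, y_c = 76.96 cm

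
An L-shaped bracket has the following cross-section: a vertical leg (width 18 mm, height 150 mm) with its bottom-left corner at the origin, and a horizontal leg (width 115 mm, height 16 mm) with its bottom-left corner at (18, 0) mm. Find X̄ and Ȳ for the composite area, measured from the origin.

vertical leg: A = 18 × 150 = 2700.00, centroid at (9.00, 75.00).
horizontal leg: A = 115 × 16 = 1840.00, centroid at (75.50, 8.00).
ΣA = 4540.00 mm², ΣAX̄ = 163220.00 mm³, ΣAȲ = 217220.00 mm³.
X̄ = 163220.00/4540.00 = 35.95 mm; Ȳ = 217220.00/4540.00 = 47.85 mm.

X̄ = 35.95 mm, Ȳ = 47.85 mm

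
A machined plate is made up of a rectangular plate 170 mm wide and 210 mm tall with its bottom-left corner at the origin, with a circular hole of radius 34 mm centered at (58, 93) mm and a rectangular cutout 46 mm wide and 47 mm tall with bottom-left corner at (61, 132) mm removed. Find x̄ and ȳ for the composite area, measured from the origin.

x̄ = 88.35 mm, ȳ = 102.81 mm

plate: A = 170 × 210 = 35700.00, centroid at (85.00, 105.00).
hole 1: A = −π·34² = -3631.68, centroid at (58.00, 93.00).
hole 2: A = −(46 × 47) = -2162.00, centroid at (84.00, 155.50).
ΣA = 29906.32 mm², ΣAx̄ = 2642254.50 mm³, ΣAȳ = 3074562.66 mm³.
x̄ = 2642254.50/29906.32 = 88.35 mm; ȳ = 3074562.66/29906.32 = 102.81 mm.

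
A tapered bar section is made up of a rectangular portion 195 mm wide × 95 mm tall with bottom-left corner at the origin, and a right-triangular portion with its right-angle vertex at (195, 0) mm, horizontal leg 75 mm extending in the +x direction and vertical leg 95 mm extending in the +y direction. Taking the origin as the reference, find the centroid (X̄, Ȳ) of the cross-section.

X̄ = 117.26 mm, Ȳ = 44.95 mm

rectangular portion: A = 195 × 95 = 18525.00, centroid at (97.50, 47.50).
triangular portion: A = ½·75·95 = 3562.50, centroid at (220.00, 31.67).
ΣA = 22087.50 mm², ΣAX̄ = 2589937.50 mm³, ΣAȲ = 992750.00 mm³.
X̄ = 2589937.50/22087.50 = 117.26 mm; Ȳ = 992750.00/22087.50 = 44.95 mm.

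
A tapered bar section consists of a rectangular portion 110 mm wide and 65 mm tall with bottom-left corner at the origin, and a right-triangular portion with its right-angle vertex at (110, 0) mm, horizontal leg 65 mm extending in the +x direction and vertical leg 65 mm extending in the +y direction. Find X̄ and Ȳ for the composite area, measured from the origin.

X̄ = 72.49 mm, Ȳ = 30.03 mm

rectangular portion: A = 110 × 65 = 7150.00, centroid at (55.00, 32.50).
triangular portion: A = ½·65·65 = 2112.50, centroid at (131.67, 21.67).
ΣA = 9262.50 mm²
ΣAX̄ = (7150.00)(55.00) + (2112.50)(131.67) = 671395.83 mm³
ΣAȲ = (7150.00)(32.50) + (2112.50)(21.67) = 278145.83 mm³
X̄ = 671395.83 / 9262.50 = 72.49 mm
Ȳ = 278145.83 / 9262.50 = 30.03 mm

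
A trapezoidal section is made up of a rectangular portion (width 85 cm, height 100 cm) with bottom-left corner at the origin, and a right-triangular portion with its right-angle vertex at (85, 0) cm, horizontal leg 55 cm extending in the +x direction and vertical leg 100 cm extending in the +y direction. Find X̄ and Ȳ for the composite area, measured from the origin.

X̄ = 57.37 cm, Ȳ = 45.93 cm

rectangular portion: A = 85 × 100 = 8500.00, centroid at (42.50, 50.00).
triangular portion: A = ½·55·100 = 2750.00, centroid at (103.33, 33.33).
ΣA = 11250.00 cm²
ΣAX̄ = (8500.00)(42.50) + (2750.00)(103.33) = 645416.67 cm³
ΣAȲ = (8500.00)(50.00) + (2750.00)(33.33) = 516666.67 cm³
X̄ = 645416.67 / 11250.00 = 57.37 cm
Ȳ = 516666.67 / 11250.00 = 45.93 cm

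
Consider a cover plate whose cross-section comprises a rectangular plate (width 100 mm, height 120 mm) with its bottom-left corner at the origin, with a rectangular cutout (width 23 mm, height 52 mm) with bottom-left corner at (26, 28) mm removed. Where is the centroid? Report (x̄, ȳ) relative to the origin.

Part | A | x̄ᵢ | ȳᵢ | A·x̄ᵢ | A·ȳᵢ
plate | 12000.00 | 50.00 | 60.00 | 600000.00 | 720000.00
hole | -1196.00 | 37.50 | 54.00 | -44850.00 | -64584.00
Σ | 10804.00 |  |  | 555150.00 | 655416.00
x̄ = 555150.00 / 10804.00 = 51.38 mm
ȳ = 655416.00 / 10804.00 = 60.66 mm

x̄ = 51.38 mm, ȳ = 60.66 mm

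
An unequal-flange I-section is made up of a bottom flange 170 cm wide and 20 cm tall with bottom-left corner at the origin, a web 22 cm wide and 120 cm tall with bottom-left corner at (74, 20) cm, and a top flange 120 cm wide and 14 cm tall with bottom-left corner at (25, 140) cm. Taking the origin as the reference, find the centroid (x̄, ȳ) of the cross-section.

Part | A | x̄ᵢ | ȳᵢ | A·x̄ᵢ | A·ȳᵢ
bottom flange | 3400.00 | 85.00 | 10.00 | 289000.00 | 34000.00
web | 2640.00 | 85.00 | 80.00 | 224400.00 | 211200.00
top flange | 1680.00 | 85.00 | 147.00 | 142800.00 | 246960.00
Σ | 7720.00 |  |  | 656200.00 | 492160.00
x̄ = 656200.00 / 7720.00 = 85.00 cm
ȳ = 492160.00 / 7720.00 = 63.75 cm

x̄ = 85.00 cm, ȳ = 63.75 cm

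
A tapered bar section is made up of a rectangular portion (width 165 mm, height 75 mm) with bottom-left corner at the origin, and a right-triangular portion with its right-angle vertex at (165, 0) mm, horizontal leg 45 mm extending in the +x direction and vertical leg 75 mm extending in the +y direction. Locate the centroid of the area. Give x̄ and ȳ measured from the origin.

rectangular portion: A = 165 × 75 = 12375.00, centroid at (82.50, 37.50).
triangular portion: A = ½·45·75 = 1687.50, centroid at (180.00, 25.00).
ΣA = 14062.50 mm²
ΣAx̄ = (12375.00)(82.50) + (1687.50)(180.00) = 1324687.50 mm³
ΣAȳ = (12375.00)(37.50) + (1687.50)(25.00) = 506250.00 mm³
x̄ = 1324687.50 / 14062.50 = 94.20 mm
ȳ = 506250.00 / 14062.50 = 36.00 mm

x̄ = 94.20 mm, ȳ = 36.00 mm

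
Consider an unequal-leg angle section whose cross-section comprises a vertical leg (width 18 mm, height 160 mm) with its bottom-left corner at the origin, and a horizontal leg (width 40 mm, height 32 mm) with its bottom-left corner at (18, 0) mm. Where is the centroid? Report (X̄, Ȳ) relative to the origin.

Part | A | x̄ᵢ | ȳᵢ | A·x̄ᵢ | A·ȳᵢ
vertical leg | 2880.00 | 9.00 | 80.00 | 25920.00 | 230400.00
horizontal leg | 1280.00 | 38.00 | 16.00 | 48640.00 | 20480.00
Σ | 4160.00 |  |  | 74560.00 | 250880.00
X̄ = 74560.00 / 4160.00 = 17.92 mm
Ȳ = 250880.00 / 4160.00 = 60.31 mm

X̄ = 17.92 mm, Ȳ = 60.31 mm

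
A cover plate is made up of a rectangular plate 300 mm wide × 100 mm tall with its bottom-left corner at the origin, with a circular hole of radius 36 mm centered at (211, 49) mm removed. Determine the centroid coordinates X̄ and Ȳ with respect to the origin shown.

X̄ = 140.42 mm, Ȳ = 50.16 mm

plate: A = 300 × 100 = 30000.00, centroid at (150.00, 50.00).
hole: A = −π·36² = -4071.50, centroid at (211.00, 49.00).
ΣA = 25928.50 mm²
ΣAX̄ = (30000.00)(150.00) + (-4071.50)(211.00) = 3640912.64 mm³
ΣAȲ = (30000.00)(50.00) + (-4071.50)(49.00) = 1300496.30 mm³
X̄ = 3640912.64 / 25928.50 = 140.42 mm
Ȳ = 1300496.30 / 25928.50 = 50.16 mm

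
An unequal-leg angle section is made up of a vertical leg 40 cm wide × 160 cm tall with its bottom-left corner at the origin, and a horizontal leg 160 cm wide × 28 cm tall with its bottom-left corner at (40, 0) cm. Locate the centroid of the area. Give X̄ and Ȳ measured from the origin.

vertical leg: A = 40 × 160 = 6400.00, centroid at (20.00, 80.00).
horizontal leg: A = 160 × 28 = 4480.00, centroid at (120.00, 14.00).
ΣA = 10880.00 cm²
ΣAX̄ = (6400.00)(20.00) + (4480.00)(120.00) = 665600.00 cm³
ΣAȲ = (6400.00)(80.00) + (4480.00)(14.00) = 574720.00 cm³
X̄ = 665600.00 / 10880.00 = 61.18 cm
Ȳ = 574720.00 / 10880.00 = 52.82 cm

X̄ = 61.18 cm, Ȳ = 52.82 cm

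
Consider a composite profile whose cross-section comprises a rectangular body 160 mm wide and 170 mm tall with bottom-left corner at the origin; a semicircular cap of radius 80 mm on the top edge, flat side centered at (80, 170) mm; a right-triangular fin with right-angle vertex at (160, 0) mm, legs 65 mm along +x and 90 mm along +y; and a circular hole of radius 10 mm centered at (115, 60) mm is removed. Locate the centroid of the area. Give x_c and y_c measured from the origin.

Part | A | x̄ᵢ | ȳᵢ | A·x̄ᵢ | A·ȳᵢ
rectangular body | 27200.00 | 80.00 | 85.00 | 2176000.00 | 2312000.00
semicircular top | 10053.10 | 80.00 | 203.95 | 804247.72 | 2050359.74
triangular fin | 2925.00 | 181.67 | 30.00 | 531375.00 | 87750.00
hole | -314.16 | 115.00 | 60.00 | -36128.32 | -18849.56
Σ | 39863.94 |  |  | 3475494.40 | 4431260.18
x_c = 3475494.40 / 39863.94 = 87.18 mm
y_c = 4431260.18 / 39863.94 = 111.16 mm

x_c = 87.18 mm, y_c = 111.16 mm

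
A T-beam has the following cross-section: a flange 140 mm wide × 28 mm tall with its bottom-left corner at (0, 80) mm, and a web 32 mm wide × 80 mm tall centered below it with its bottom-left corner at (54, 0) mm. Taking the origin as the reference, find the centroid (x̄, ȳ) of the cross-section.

x̄ = 70.00 mm, ȳ = 72.67 mm

Part | A | x̄ᵢ | ȳᵢ | A·x̄ᵢ | A·ȳᵢ
web | 2560.00 | 70.00 | 40.00 | 179200.00 | 102400.00
flange | 3920.00 | 70.00 | 94.00 | 274400.00 | 368480.00
Σ | 6480.00 |  |  | 453600.00 | 470880.00
x̄ = 453600.00 / 6480.00 = 70.00 mm
ȳ = 470880.00 / 6480.00 = 72.67 mm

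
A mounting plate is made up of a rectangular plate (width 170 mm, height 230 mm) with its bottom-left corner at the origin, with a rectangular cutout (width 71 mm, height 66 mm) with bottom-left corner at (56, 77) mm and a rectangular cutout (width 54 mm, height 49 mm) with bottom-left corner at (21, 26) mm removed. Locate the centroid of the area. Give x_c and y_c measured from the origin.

x_c = 87.12 mm, y_c = 121.11 mm

Part | A | x̄ᵢ | ȳᵢ | A·x̄ᵢ | A·ȳᵢ
plate | 39100.00 | 85.00 | 115.00 | 3323500.00 | 4496500.00
hole 1 | -4686.00 | 91.50 | 110.00 | -428769.00 | -515460.00
hole 2 | -2646.00 | 48.00 | 50.50 | -127008.00 | -133623.00
Σ | 31768.00 |  |  | 2767723.00 | 3847417.00
x_c = 2767723.00 / 31768.00 = 87.12 mm
y_c = 3847417.00 / 31768.00 = 121.11 mm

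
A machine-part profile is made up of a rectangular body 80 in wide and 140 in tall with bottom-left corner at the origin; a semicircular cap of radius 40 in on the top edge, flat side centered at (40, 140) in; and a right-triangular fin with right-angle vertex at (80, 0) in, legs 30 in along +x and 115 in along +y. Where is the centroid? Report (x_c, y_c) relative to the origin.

Part | A | x̄ᵢ | ȳᵢ | A·x̄ᵢ | A·ȳᵢ
rectangular body | 11200.00 | 40.00 | 70.00 | 448000.00 | 784000.00
semicircular top | 2513.27 | 40.00 | 156.98 | 100530.96 | 394525.04
triangular fin | 1725.00 | 90.00 | 38.33 | 155250.00 | 66125.00
Σ | 15438.27 |  |  | 703780.96 | 1244650.04
x_c = 703780.96 / 15438.27 = 45.59 in
y_c = 1244650.04 / 15438.27 = 80.62 in

x_c = 45.59 in, y_c = 80.62 in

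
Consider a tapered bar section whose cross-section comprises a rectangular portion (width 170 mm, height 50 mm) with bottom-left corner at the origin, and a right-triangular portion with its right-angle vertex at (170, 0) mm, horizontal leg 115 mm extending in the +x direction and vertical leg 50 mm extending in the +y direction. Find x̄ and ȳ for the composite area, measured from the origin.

rectangular portion: A = 170 × 50 = 8500.00, centroid at (85.00, 25.00).
triangular portion: A = ½·115·50 = 2875.00, centroid at (208.33, 16.67).
ΣA = 11375.00 mm²
ΣAx̄ = (8500.00)(85.00) + (2875.00)(208.33) = 1321458.33 mm³
ΣAȳ = (8500.00)(25.00) + (2875.00)(16.67) = 260416.67 mm³
x̄ = 1321458.33 / 11375.00 = 116.17 mm
ȳ = 260416.67 / 11375.00 = 22.89 mm

x̄ = 116.17 mm, ȳ = 22.89 mm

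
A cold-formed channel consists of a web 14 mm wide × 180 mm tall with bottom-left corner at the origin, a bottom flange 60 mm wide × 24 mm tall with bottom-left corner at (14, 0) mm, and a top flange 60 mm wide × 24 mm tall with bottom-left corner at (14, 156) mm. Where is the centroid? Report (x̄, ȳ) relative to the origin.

x̄ = 26.73 mm, ȳ = 90.00 mm

web: A = 14 × 180 = 2520.00, centroid at (7.00, 90.00).
bottom flange: A = 60 × 24 = 1440.00, centroid at (44.00, 12.00).
top flange: A = 60 × 24 = 1440.00, centroid at (44.00, 168.00).
ΣA = 5400.00 mm², ΣAx̄ = 144360.00 mm³, ΣAȳ = 486000.00 mm³.
x̄ = 144360.00/5400.00 = 26.73 mm; ȳ = 486000.00/5400.00 = 90.00 mm.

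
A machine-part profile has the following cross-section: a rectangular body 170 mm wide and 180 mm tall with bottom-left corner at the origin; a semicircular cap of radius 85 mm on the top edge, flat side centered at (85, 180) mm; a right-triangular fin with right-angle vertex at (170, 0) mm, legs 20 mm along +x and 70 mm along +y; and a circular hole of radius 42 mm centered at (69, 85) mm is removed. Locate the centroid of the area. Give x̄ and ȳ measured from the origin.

Part | A | x̄ᵢ | ȳᵢ | A·x̄ᵢ | A·ȳᵢ
rectangular body | 30600.00 | 85.00 | 90.00 | 2601000.00 | 2754000.00
semicircular top | 11349.00 | 85.00 | 216.08 | 964665.29 | 2452237.29
triangular fin | 700.00 | 176.67 | 23.33 | 123666.67 | 16333.33
hole | -5541.77 | 69.00 | 85.00 | -382382.09 | -471050.40
Σ | 37107.23 |  |  | 3306949.87 | 4751520.22
x̄ = 3306949.87 / 37107.23 = 89.12 mm
ȳ = 4751520.22 / 37107.23 = 128.05 mm

x̄ = 89.12 mm, ȳ = 128.05 mm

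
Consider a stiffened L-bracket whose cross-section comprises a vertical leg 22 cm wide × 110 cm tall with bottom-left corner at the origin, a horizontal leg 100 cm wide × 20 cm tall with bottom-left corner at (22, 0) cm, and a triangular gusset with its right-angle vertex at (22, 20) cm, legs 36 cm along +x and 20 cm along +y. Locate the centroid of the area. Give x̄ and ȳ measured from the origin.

vertical leg: A = 22 × 110 = 2420.00, centroid at (11.00, 55.00).
horizontal leg: A = 100 × 20 = 2000.00, centroid at (72.00, 10.00).
gusset: A = ½·36·20 = 360.00, centroid at (34.00, 26.67).
ΣA = 4780.00 cm², ΣAx̄ = 182860.00 cm³, ΣAȳ = 162700.00 cm³.
x̄ = 182860.00/4780.00 = 38.26 cm; ȳ = 162700.00/4780.00 = 34.04 cm.

x̄ = 38.26 cm, ȳ = 34.04 cm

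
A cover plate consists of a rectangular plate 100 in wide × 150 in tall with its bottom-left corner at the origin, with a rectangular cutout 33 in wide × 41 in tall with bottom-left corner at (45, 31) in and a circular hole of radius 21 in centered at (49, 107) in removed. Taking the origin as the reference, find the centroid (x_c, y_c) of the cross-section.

plate: A = 100 × 150 = 15000.00, centroid at (50.00, 75.00).
hole 1: A = −(33 × 41) = -1353.00, centroid at (61.50, 51.50).
hole 2: A = −π·21² = -1385.44, centroid at (49.00, 107.00).
ΣA = 12261.56 in²
ΣAx_c = (15000.00)(50.00) + (-1353.00)(61.50) + (-1385.44)(49.00) = 598903.82 in³
ΣAy_c = (15000.00)(75.00) + (-1353.00)(51.50) + (-1385.44)(107.00) = 907078.17 in³
x_c = 598903.82 / 12261.56 = 48.84 in
y_c = 907078.17 / 12261.56 = 73.98 in

x_c = 48.84 in, y_c = 73.98 in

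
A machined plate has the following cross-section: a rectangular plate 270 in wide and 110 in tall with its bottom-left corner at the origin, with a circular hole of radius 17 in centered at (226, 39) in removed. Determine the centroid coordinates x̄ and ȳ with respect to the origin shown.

x̄ = 132.13 in, ȳ = 55.50 in

plate: A = 270 × 110 = 29700.00, centroid at (135.00, 55.00).
hole: A = −π·17² = -907.92, centroid at (226.00, 39.00).
ΣA = 28792.08 in²
ΣAx̄ = (29700.00)(135.00) + (-907.92)(226.00) = 3804310.02 in³
ΣAȳ = (29700.00)(55.00) + (-907.92)(39.00) = 1598091.11 in³
x̄ = 3804310.02 / 28792.08 = 132.13 in
ȳ = 1598091.11 / 28792.08 = 55.50 in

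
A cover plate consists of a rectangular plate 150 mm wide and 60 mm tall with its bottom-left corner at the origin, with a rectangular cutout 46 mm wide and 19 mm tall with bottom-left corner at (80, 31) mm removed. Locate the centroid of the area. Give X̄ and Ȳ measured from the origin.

X̄ = 71.99 mm, Ȳ = 28.87 mm

Part | A | x̄ᵢ | ȳᵢ | A·x̄ᵢ | A·ȳᵢ
plate | 9000.00 | 75.00 | 30.00 | 675000.00 | 270000.00
hole | -874.00 | 103.00 | 40.50 | -90022.00 | -35397.00
Σ | 8126.00 |  |  | 584978.00 | 234603.00
X̄ = 584978.00 / 8126.00 = 71.99 mm
Ȳ = 234603.00 / 8126.00 = 28.87 mm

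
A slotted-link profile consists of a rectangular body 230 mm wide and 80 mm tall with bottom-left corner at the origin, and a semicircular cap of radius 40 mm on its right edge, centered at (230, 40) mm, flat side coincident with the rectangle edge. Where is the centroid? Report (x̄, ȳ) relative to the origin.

Part | A | x̄ᵢ | ȳᵢ | A·x̄ᵢ | A·ȳᵢ
rectangular body | 18400.00 | 115.00 | 40.00 | 2116000.00 | 736000.00
semicircular end | 2513.27 | 246.98 | 40.00 | 620719.71 | 100530.96
Σ | 20913.27 |  |  | 2736719.71 | 836530.96
x̄ = 2736719.71 / 20913.27 = 130.86 mm
ȳ = 836530.96 / 20913.27 = 40.00 mm

x̄ = 130.86 mm, ȳ = 40.00 mm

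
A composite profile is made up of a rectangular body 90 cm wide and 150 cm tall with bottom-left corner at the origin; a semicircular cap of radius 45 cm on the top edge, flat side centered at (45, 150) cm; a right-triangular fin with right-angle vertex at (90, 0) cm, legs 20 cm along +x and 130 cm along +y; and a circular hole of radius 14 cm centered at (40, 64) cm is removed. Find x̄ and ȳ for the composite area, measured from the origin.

x̄ = 49.05 cm, ȳ = 90.26 cm

Part | A | x̄ᵢ | ȳᵢ | A·x̄ᵢ | A·ȳᵢ
rectangular body | 13500.00 | 45.00 | 75.00 | 607500.00 | 1012500.00
semicircular top | 3180.86 | 45.00 | 169.10 | 143138.82 | 537879.38
triangular fin | 1300.00 | 96.67 | 43.33 | 125666.67 | 56333.33
hole | -615.75 | 40.00 | 64.00 | -24630.09 | -39408.14
Σ | 17365.11 |  |  | 851675.40 | 1567304.58
x̄ = 851675.40 / 17365.11 = 49.05 cm
ȳ = 1567304.58 / 17365.11 = 90.26 cm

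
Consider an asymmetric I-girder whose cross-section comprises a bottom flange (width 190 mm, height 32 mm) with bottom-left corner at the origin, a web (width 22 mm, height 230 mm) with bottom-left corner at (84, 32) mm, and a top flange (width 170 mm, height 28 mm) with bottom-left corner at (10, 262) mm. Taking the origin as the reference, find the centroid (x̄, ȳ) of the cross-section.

bottom flange: A = 190 × 32 = 6080.00, centroid at (95.00, 16.00).
web: A = 22 × 230 = 5060.00, centroid at (95.00, 147.00).
top flange: A = 170 × 28 = 4760.00, centroid at (95.00, 276.00).
ΣA = 15900.00 mm², ΣAx̄ = 1510500.00 mm³, ΣAȳ = 2154860.00 mm³.
x̄ = 1510500.00/15900.00 = 95.00 mm; ȳ = 2154860.00/15900.00 = 135.53 mm.

x̄ = 95.00 mm, ȳ = 135.53 mm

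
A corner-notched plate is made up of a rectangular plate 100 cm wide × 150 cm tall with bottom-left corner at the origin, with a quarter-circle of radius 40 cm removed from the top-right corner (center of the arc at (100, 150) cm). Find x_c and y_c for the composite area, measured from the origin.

Part | A | x̄ᵢ | ȳᵢ | A·x̄ᵢ | A·ȳᵢ
plate | 15000.00 | 50.00 | 75.00 | 750000.00 | 1125000.00
removed quarter-circle | -1256.64 | 83.02 | 133.02 | -104330.37 | -167162.23
Σ | 13743.36 |  |  | 645669.63 | 957837.77
x_c = 645669.63 / 13743.36 = 46.98 cm
y_c = 957837.77 / 13743.36 = 69.69 cm

x_c = 46.98 cm, y_c = 69.69 cm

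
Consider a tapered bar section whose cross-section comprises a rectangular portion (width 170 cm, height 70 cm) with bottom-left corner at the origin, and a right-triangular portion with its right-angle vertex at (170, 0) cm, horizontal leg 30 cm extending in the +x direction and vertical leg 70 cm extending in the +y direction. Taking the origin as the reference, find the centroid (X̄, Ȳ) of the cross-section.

rectangular portion: A = 170 × 70 = 11900.00, centroid at (85.00, 35.00).
triangular portion: A = ½·30·70 = 1050.00, centroid at (180.00, 23.33).
ΣA = 12950.00 cm²
ΣAX̄ = (11900.00)(85.00) + (1050.00)(180.00) = 1200500.00 cm³
ΣAȲ = (11900.00)(35.00) + (1050.00)(23.33) = 441000.00 cm³
X̄ = 1200500.00 / 12950.00 = 92.70 cm
Ȳ = 441000.00 / 12950.00 = 34.05 cm

X̄ = 92.70 cm, Ȳ = 34.05 cm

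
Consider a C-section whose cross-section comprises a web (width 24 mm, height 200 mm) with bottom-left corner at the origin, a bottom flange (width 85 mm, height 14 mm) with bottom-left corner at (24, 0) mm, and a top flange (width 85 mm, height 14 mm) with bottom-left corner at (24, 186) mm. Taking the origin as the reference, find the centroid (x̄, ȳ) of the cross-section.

x̄ = 30.07 mm, ȳ = 100.00 mm

web: A = 24 × 200 = 4800.00, centroid at (12.00, 100.00).
bottom flange: A = 85 × 14 = 1190.00, centroid at (66.50, 7.00).
top flange: A = 85 × 14 = 1190.00, centroid at (66.50, 193.00).
ΣA = 7180.00 mm²
ΣAx̄ = (4800.00)(12.00) + (1190.00)(66.50) + (1190.00)(66.50) = 215870.00 mm³
ΣAȳ = (4800.00)(100.00) + (1190.00)(7.00) + (1190.00)(193.00) = 718000.00 mm³
x̄ = 215870.00 / 7180.00 = 30.07 mm
ȳ = 718000.00 / 7180.00 = 100.00 mm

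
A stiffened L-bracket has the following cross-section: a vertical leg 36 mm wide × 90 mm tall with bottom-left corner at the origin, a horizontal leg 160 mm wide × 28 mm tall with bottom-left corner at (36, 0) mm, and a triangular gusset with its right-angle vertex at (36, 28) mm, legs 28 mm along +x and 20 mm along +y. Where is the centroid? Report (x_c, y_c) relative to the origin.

Part | A | x̄ᵢ | ȳᵢ | A·x̄ᵢ | A·ȳᵢ
vertical leg | 3240.00 | 18.00 | 45.00 | 58320.00 | 145800.00
horizontal leg | 4480.00 | 116.00 | 14.00 | 519680.00 | 62720.00
gusset | 280.00 | 45.33 | 34.67 | 12693.33 | 9706.67
Σ | 8000.00 |  |  | 590693.33 | 218226.67
x_c = 590693.33 / 8000.00 = 73.84 mm
y_c = 218226.67 / 8000.00 = 27.28 mm

x_c = 73.84 mm, y_c = 27.28 mm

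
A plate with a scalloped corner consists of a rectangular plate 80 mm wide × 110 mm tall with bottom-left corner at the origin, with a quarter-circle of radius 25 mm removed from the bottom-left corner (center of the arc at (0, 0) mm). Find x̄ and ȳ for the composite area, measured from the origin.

plate: A = 80 × 110 = 8800.00, centroid at (40.00, 55.00).
removed quarter-circle: A = −¼π·25² = -490.87, centroid at (10.61, 10.61).
ΣA = 8309.13 mm², ΣAx̄ = 346791.67 mm³, ΣAȳ = 478791.67 mm³.
x̄ = 346791.67/8309.13 = 41.74 mm; ȳ = 478791.67/8309.13 = 57.62 mm.

x̄ = 41.74 mm, ȳ = 57.62 mm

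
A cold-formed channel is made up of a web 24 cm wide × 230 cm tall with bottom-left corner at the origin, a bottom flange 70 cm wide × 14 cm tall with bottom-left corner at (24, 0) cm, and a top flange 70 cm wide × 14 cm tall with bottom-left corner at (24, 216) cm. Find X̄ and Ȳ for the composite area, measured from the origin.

X̄ = 24.32 cm, Ȳ = 115.00 cm

web: A = 24 × 230 = 5520.00, centroid at (12.00, 115.00).
bottom flange: A = 70 × 14 = 980.00, centroid at (59.00, 7.00).
top flange: A = 70 × 14 = 980.00, centroid at (59.00, 223.00).
ΣA = 7480.00 cm²
ΣAX̄ = (5520.00)(12.00) + (980.00)(59.00) + (980.00)(59.00) = 181880.00 cm³
ΣAȲ = (5520.00)(115.00) + (980.00)(7.00) + (980.00)(223.00) = 860200.00 cm³
X̄ = 181880.00 / 7480.00 = 24.32 cm
Ȳ = 860200.00 / 7480.00 = 115.00 cm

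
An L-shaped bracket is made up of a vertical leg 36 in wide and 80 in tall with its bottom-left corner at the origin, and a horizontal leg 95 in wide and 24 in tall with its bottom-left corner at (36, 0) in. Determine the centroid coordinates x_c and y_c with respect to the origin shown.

Part | A | x̄ᵢ | ȳᵢ | A·x̄ᵢ | A·ȳᵢ
vertical leg | 2880.00 | 18.00 | 40.00 | 51840.00 | 115200.00
horizontal leg | 2280.00 | 83.50 | 12.00 | 190380.00 | 27360.00
Σ | 5160.00 |  |  | 242220.00 | 142560.00
x_c = 242220.00 / 5160.00 = 46.94 in
y_c = 142560.00 / 5160.00 = 27.63 in

x_c = 46.94 in, y_c = 27.63 in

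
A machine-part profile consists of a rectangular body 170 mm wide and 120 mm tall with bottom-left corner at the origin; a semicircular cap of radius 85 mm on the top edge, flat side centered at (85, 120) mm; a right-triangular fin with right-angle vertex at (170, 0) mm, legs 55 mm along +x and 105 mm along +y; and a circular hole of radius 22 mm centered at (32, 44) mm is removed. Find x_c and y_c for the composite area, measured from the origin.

rectangular body: A = 170 × 120 = 20400.00, centroid at (85.00, 60.00).
semicircular top: A = ½π·85² = 11349.00, centroid at (85.00, 156.08).
triangular fin: A = ½·55·105 = 2887.50, centroid at (188.33, 35.00).
hole: A = −π·22² = -1520.53, centroid at (32.00, 44.00).
ΣA = 33115.97 mm²
ΣAx_c = (20400.00)(85.00) + (11349.00)(85.00) + (2887.50)(188.33) + (-1520.53)(32.00) = 3193820.81 mm³
ΣAy_c = (20400.00)(60.00) + (11349.00)(156.08) + (2887.50)(35.00) + (-1520.53)(44.00) = 3029456.22 mm³
x_c = 3193820.81 / 33115.97 = 96.44 mm
y_c = 3029456.22 / 33115.97 = 91.48 mm

x_c = 96.44 mm, y_c = 91.48 mm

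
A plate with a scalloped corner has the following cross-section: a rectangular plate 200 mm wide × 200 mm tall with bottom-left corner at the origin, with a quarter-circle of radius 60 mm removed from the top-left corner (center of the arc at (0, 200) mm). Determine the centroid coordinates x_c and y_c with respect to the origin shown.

x_c = 105.67 mm, y_c = 94.33 mm

plate: A = 200 × 200 = 40000.00, centroid at (100.00, 100.00).
removed quarter-circle: A = −¼π·60² = -2827.43, centroid at (25.46, 174.54).
ΣA = 37172.57 mm²
ΣAx_c = (40000.00)(100.00) + (-2827.43)(25.46) = 3928000.00 mm³
ΣAy_c = (40000.00)(100.00) + (-2827.43)(174.54) = 3506513.32 mm³
x_c = 3928000.00 / 37172.57 = 105.67 mm
y_c = 3506513.32 / 37172.57 = 94.33 mm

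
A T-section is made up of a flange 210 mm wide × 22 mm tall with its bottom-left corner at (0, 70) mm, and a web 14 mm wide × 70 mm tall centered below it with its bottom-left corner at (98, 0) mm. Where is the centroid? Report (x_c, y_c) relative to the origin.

web: A = 14 × 70 = 980.00, centroid at (105.00, 35.00).
flange: A = 210 × 22 = 4620.00, centroid at (105.00, 81.00).
ΣA = 5600.00 mm²
ΣAx_c = (980.00)(105.00) + (4620.00)(105.00) = 588000.00 mm³
ΣAy_c = (980.00)(35.00) + (4620.00)(81.00) = 408520.00 mm³
x_c = 588000.00 / 5600.00 = 105.00 mm
y_c = 408520.00 / 5600.00 = 72.95 mm

x_c = 105.00 mm, y_c = 72.95 mm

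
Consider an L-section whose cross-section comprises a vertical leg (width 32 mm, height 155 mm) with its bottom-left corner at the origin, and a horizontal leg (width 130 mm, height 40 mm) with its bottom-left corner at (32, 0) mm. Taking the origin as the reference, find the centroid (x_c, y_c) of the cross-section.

Part | A | x̄ᵢ | ȳᵢ | A·x̄ᵢ | A·ȳᵢ
vertical leg | 4960.00 | 16.00 | 77.50 | 79360.00 | 384400.00
horizontal leg | 5200.00 | 97.00 | 20.00 | 504400.00 | 104000.00
Σ | 10160.00 |  |  | 583760.00 | 488400.00
x_c = 583760.00 / 10160.00 = 57.46 mm
y_c = 488400.00 / 10160.00 = 48.07 mm

x_c = 57.46 mm, y_c = 48.07 mm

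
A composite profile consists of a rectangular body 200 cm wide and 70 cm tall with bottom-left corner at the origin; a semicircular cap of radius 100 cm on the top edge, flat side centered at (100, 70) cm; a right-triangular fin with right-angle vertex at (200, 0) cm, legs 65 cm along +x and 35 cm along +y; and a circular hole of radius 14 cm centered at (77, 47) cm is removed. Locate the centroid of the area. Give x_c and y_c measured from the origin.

rectangular body: A = 200 × 70 = 14000.00, centroid at (100.00, 35.00).
semicircular top: A = ½π·100² = 15707.96, centroid at (100.00, 112.44).
triangular fin: A = ½·65·35 = 1137.50, centroid at (221.67, 11.67).
hole: A = −π·14² = -615.75, centroid at (77.00, 47.00).
ΣA = 30229.71 cm², ΣAx_c = 3175529.24 cm³, ΣAy_c = 2240554.58 cm³.
x_c = 3175529.24/30229.71 = 105.05 cm; y_c = 2240554.58/30229.71 = 74.12 cm.

x_c = 105.05 cm, y_c = 74.12 cm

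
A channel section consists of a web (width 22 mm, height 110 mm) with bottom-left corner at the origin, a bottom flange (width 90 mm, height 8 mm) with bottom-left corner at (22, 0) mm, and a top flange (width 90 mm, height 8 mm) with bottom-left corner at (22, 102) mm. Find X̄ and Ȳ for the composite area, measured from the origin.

web: A = 22 × 110 = 2420.00, centroid at (11.00, 55.00).
bottom flange: A = 90 × 8 = 720.00, centroid at (67.00, 4.00).
top flange: A = 90 × 8 = 720.00, centroid at (67.00, 106.00).
ΣA = 3860.00 mm²
ΣAX̄ = (2420.00)(11.00) + (720.00)(67.00) + (720.00)(67.00) = 123100.00 mm³
ΣAȲ = (2420.00)(55.00) + (720.00)(4.00) + (720.00)(106.00) = 212300.00 mm³
X̄ = 123100.00 / 3860.00 = 31.89 mm
Ȳ = 212300.00 / 3860.00 = 55.00 mm

X̄ = 31.89 mm, Ȳ = 55.00 mm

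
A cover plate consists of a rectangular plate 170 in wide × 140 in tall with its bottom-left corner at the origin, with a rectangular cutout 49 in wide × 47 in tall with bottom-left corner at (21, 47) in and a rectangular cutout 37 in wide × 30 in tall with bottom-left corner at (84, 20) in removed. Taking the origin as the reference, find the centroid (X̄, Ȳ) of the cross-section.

X̄ = 88.51 in, Ȳ = 71.85 in

plate: A = 170 × 140 = 23800.00, centroid at (85.00, 70.00).
hole 1: A = −(49 × 47) = -2303.00, centroid at (45.50, 70.50).
hole 2: A = −(37 × 30) = -1110.00, centroid at (102.50, 35.00).
ΣA = 20387.00 in²
ΣAX̄ = (23800.00)(85.00) + (-2303.00)(45.50) + (-1110.00)(102.50) = 1804438.50 in³
ΣAȲ = (23800.00)(70.00) + (-2303.00)(70.50) + (-1110.00)(35.00) = 1464788.50 in³
X̄ = 1804438.50 / 20387.00 = 88.51 in
Ȳ = 1464788.50 / 20387.00 = 71.85 in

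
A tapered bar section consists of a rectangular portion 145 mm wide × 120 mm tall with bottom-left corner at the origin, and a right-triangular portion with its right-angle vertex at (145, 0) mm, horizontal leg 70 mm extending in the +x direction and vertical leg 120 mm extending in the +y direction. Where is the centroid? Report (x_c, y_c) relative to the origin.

rectangular portion: A = 145 × 120 = 17400.00, centroid at (72.50, 60.00).
triangular portion: A = ½·70·120 = 4200.00, centroid at (168.33, 40.00).
ΣA = 21600.00 mm², ΣAx_c = 1968500.00 mm³, ΣAy_c = 1212000.00 mm³.
x_c = 1968500.00/21600.00 = 91.13 mm; y_c = 1212000.00/21600.00 = 56.11 mm.

x_c = 91.13 mm, y_c = 56.11 mm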